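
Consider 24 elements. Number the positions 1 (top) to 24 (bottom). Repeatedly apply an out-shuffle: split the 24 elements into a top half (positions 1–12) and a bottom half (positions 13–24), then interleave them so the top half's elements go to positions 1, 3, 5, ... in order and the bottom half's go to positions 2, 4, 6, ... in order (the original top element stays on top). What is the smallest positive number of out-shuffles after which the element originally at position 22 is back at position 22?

Follow position 22 under repeated out-shuffles:
22 → 20 → 16 → 8 → 15 → 6 → 11 → 21 → 18 → 12 → 23 → 22
It first returns after 11 out-shuffles.

11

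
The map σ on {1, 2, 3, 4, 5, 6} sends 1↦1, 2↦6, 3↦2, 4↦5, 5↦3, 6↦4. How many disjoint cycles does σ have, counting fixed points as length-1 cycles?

Cycle decomposition: (1) (2 6 4 5 3).
2 cycles.

2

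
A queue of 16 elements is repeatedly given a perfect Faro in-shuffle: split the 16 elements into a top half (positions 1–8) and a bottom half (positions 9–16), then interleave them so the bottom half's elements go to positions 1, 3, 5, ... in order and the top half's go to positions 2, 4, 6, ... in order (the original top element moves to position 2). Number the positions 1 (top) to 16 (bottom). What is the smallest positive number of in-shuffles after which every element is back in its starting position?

The in-shuffle permutes the 16 positions with cycle lengths [8, 8].
Every element is home exactly when every cycle has completed a whole number of laps, i.e. after lcm(8) = 8 in-shuffles.

8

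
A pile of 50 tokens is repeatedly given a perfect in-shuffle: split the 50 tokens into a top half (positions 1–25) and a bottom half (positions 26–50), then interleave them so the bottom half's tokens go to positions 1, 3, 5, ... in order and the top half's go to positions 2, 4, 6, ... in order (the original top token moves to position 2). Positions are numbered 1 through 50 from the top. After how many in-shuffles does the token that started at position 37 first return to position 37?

Follow position 37 under repeated in-shuffles:
37 → 23 → 46 → 41 → 31 → 11 → 22 → 44 → 37
It first returns after 8 in-shuffles.

8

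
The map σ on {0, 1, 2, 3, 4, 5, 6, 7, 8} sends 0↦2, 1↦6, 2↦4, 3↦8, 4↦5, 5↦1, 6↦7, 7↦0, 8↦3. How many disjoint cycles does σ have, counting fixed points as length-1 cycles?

Cycle decomposition: (0 2 4 5 1 6 7) (3 8).
2 cycles.

2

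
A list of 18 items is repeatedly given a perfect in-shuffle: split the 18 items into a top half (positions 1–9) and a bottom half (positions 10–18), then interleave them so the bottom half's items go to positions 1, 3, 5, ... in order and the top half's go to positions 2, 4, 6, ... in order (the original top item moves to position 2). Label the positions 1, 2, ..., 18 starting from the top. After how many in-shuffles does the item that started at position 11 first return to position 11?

Follow position 11 under repeated in-shuffles:
11 → 3 → 6 → 12 → 5 → 10 → 1 → 2 → 4 → 8 → 16 → 13 → 7 → 14 → 9 → 18 → 17 → 15 → 11
It first returns after 18 in-shuffles.

18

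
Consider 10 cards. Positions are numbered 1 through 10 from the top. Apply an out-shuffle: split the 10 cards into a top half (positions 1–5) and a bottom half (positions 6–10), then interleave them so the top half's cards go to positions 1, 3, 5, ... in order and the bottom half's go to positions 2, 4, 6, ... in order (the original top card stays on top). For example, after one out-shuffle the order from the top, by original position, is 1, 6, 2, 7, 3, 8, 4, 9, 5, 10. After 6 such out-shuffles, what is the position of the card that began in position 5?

5

Track the card's position through each out-shuffle:
5 → 9 → 8 → 6 → 2 → 3 → 5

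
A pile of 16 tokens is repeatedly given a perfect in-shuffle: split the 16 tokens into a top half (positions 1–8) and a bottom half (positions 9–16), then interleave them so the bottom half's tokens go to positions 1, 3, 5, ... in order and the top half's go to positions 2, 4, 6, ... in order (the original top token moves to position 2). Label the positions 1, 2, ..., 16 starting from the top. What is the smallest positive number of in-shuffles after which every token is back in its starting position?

The in-shuffle permutes the 16 positions with cycle lengths [8, 8].
Every token is home exactly when every cycle has completed a whole number of laps, i.e. after lcm(8) = 8 in-shuffles.

8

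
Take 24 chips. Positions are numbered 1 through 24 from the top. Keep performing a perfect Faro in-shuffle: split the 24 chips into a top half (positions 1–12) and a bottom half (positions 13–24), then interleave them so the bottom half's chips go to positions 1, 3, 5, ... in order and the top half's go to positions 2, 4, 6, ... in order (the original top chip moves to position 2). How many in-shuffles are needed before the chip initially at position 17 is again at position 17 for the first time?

20

Follow position 17 under repeated in-shuffles:
17 → 9 → 18 → 11 → 22 → 19 → 13 → 1 → 2 → 4 → 8 → 16 → 7 → 14 → 3 → 6 → 12 → 24 → 23 → 21 → 17
It first returns after 20 in-shuffles.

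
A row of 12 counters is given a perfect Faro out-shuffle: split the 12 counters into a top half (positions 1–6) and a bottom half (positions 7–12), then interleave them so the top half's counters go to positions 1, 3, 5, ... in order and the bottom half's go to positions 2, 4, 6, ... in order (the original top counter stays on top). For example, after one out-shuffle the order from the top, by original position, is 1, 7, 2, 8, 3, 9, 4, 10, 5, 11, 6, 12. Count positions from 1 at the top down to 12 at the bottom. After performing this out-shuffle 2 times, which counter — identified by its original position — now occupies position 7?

Work backwards from position 7, undoing one out-shuffle at a time:
7 ← 4 ← 8
So the counter now at position 7 started at position 8.

8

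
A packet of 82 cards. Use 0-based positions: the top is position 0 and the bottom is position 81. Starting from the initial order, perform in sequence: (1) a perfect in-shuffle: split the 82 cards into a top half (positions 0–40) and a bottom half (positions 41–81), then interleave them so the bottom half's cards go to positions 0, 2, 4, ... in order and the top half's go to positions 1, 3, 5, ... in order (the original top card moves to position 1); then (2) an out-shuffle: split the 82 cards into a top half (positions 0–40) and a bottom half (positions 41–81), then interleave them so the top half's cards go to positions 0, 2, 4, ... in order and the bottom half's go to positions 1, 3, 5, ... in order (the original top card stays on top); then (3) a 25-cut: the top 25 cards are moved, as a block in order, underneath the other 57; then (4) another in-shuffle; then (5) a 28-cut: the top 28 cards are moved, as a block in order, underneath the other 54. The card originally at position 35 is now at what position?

Track the card from position 35 forward through each operation:
  after op 1 (in-shuffle): 35 → 71
  after op 2 (out-shuffle): 71 → 61
  after op 3 (cut 25): 61 → 36
  after op 4 (in-shuffle): 36 → 73
  after op 5 (cut 28): 73 → 45

45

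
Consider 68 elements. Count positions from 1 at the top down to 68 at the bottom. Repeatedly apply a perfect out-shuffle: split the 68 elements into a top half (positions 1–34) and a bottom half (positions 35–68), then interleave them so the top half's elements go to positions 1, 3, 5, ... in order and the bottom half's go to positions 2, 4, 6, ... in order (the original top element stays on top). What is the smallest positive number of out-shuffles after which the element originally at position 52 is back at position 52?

66

Follow position 52 under repeated out-shuffles:
52 → 36 → 4 → 7 → 13 → 25 → 49 → 30 → ... → 52 (length 66)
It first returns after 66 out-shuffles.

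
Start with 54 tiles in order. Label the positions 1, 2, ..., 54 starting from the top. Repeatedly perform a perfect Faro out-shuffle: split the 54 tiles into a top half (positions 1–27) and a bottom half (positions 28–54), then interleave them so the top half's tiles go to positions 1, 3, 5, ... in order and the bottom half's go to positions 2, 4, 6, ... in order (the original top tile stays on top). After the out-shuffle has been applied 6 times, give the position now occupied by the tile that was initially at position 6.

Track the tile's position through each out-shuffle:
6 → 11 → 21 → 41 → 28 → 2 → 3

3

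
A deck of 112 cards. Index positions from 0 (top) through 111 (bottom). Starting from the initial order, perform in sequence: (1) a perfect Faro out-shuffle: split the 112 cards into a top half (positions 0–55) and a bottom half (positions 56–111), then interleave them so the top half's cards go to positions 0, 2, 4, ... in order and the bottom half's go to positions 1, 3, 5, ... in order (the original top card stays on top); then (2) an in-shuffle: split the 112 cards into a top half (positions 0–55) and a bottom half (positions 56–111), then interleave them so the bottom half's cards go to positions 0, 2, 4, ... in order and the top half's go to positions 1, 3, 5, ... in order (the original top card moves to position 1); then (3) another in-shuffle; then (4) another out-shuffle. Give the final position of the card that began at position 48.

96

Track the card from position 48 forward through each operation:
  after op 1 (out-shuffle): 48 → 96
  after op 2 (in-shuffle): 96 → 80
  after op 3 (in-shuffle): 80 → 48
  after op 4 (out-shuffle): 48 → 96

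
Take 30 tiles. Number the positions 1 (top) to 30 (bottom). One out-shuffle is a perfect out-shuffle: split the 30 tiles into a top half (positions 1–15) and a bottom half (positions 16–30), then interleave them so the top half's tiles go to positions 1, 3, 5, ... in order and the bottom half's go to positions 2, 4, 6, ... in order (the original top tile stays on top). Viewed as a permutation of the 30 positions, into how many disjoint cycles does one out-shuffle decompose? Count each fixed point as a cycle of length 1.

3

Trace each unvisited position around until it returns:
(1) (2 3 5 9 17 4 ... len 28) (30)
3 cycles in total.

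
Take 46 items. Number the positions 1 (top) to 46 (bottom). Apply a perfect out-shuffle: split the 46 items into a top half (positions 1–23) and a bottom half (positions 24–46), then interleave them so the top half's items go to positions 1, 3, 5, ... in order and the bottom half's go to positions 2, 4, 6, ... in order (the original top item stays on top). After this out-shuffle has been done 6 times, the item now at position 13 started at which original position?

Work backwards from position 13, undoing one out-shuffle at a time:
13 ← 7 ← 4 ← 25 ← 13 ← 7 ← 4
So the item now at position 13 started at position 4.

4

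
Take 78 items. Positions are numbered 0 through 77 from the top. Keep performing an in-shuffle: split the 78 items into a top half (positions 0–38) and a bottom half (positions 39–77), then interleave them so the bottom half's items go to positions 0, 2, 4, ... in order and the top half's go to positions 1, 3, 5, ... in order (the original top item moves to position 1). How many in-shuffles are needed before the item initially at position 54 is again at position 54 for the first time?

39

Follow position 54 under repeated in-shuffles:
54 → 30 → 61 → 44 → 10 → 21 → 43 → 8 → ... → 54 (length 39)
It first returns after 39 in-shuffles.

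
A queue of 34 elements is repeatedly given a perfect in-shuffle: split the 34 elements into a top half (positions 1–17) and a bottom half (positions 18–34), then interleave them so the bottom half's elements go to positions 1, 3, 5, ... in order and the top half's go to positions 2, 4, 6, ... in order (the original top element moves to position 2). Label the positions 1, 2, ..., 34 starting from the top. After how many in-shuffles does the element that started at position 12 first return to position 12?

12

Follow position 12 under repeated in-shuffles:
12 → 24 → 13 → 26 → 17 → 34 → 33 → 31 → 27 → 19 → 3 → 6 → 12
It first returns after 12 in-shuffles.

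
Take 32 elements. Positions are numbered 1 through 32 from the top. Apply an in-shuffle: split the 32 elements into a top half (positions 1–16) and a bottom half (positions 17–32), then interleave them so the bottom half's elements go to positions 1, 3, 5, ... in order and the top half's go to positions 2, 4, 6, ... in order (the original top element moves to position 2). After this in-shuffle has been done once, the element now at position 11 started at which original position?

Work backwards from position 11, undoing one in-shuffle at a time:
11 ← 22
So the element now at position 11 started at position 22.

22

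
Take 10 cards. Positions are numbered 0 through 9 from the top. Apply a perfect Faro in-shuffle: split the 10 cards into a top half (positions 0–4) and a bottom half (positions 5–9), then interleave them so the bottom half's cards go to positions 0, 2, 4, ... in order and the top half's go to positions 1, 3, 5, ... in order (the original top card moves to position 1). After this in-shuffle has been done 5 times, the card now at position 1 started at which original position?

8

Work backwards from position 1, undoing one in-shuffle at a time:
1 ← 0 ← 5 ← 2 ← 6 ← 8
So the card now at position 1 started at position 8.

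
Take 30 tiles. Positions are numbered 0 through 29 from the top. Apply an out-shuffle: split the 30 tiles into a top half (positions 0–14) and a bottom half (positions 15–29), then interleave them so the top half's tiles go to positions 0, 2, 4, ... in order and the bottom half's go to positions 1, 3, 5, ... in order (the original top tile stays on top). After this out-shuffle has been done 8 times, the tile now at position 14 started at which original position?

3

Work backwards from position 14, undoing one out-shuffle at a time:
14 ← 7 ← 18 ← 9 ← 19 ← 24 ← 12 ← 6 ← 3
So the tile now at position 14 started at position 3.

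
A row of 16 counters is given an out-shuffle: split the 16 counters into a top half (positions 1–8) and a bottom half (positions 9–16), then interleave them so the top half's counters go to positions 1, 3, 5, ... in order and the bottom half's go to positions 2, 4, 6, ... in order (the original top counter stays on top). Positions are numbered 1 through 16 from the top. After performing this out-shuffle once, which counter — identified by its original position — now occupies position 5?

Work backwards from position 5, undoing one out-shuffle at a time:
5 ← 3
So the counter now at position 5 started at position 3.

3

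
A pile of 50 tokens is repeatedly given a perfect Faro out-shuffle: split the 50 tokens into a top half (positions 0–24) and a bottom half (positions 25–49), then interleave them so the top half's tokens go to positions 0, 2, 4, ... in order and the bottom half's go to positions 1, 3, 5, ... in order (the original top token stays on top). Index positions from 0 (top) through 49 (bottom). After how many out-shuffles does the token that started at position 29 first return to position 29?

21

Follow position 29 under repeated out-shuffles:
29 → 9 → 18 → 36 → 23 → 46 → 43 → 37 → ... → 29 (length 21)
It first returns after 21 out-shuffles.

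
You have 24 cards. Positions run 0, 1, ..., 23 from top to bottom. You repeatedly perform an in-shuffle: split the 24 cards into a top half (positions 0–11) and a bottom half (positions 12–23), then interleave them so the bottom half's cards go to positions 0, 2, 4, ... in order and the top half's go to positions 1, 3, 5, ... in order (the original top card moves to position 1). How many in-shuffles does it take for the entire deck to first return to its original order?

20

The in-shuffle permutes the 24 positions with cycle lengths [4, 20].
Every card is home exactly when every cycle has completed a whole number of laps, i.e. after lcm(4, 20) = 20 in-shuffles.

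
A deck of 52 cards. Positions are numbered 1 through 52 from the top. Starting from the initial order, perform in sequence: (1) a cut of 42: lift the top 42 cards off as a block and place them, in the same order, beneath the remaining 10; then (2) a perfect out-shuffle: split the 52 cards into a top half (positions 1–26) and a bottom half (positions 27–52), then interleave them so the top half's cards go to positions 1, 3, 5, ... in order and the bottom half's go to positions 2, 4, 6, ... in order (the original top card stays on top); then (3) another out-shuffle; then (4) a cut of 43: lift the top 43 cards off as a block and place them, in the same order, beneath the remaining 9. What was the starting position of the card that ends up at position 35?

10

Undo the operations in reverse order, starting from position 35:
  undo op 4 (cut 43): 35 ← 26
  undo op 3 (out-shuffle, from bottom half): 26 ← 39
  undo op 2 (out-shuffle, from top half): 39 ← 20
  undo op 1 (cut 42): 20 ← 10
So the card at position 35 came from original position 10.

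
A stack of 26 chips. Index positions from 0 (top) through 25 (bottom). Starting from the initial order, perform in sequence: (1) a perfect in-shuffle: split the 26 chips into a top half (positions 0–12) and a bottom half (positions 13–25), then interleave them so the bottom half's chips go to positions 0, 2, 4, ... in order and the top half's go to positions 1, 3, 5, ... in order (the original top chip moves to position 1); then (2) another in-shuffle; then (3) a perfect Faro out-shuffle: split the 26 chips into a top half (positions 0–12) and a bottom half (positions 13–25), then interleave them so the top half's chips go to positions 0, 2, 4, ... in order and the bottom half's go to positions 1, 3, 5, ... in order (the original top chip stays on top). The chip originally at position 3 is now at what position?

Track the chip from position 3 forward through each operation:
  after op 1 (in-shuffle): 3 → 7
  after op 2 (in-shuffle): 7 → 15
  after op 3 (out-shuffle): 15 → 5

5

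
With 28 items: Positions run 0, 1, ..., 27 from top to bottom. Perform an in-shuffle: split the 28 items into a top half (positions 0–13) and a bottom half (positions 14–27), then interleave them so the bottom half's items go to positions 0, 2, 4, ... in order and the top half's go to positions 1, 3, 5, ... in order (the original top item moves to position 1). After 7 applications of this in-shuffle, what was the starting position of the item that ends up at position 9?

Work backwards from position 9, undoing one in-shuffle at a time:
9 ← 4 ← 16 ← 22 ← 25 ← 12 ← 20 ← 24
So the item now at position 9 started at position 24.

24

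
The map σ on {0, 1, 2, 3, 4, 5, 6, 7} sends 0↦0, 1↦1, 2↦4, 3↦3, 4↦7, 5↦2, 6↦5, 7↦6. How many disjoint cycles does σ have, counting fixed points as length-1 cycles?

Cycle decomposition: (0) (1) (2 4 7 6 5) (3).
4 cycles.

4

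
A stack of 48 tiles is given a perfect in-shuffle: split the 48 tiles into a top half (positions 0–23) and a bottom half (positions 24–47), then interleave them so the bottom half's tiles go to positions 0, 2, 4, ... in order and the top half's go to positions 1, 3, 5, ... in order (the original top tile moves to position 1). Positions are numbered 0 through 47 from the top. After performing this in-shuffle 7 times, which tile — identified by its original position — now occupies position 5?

Work backwards from position 5, undoing one in-shuffle at a time:
5 ← 2 ← 25 ← 12 ← 30 ← 39 ← 19 ← 9
So the tile now at position 5 started at position 9.

9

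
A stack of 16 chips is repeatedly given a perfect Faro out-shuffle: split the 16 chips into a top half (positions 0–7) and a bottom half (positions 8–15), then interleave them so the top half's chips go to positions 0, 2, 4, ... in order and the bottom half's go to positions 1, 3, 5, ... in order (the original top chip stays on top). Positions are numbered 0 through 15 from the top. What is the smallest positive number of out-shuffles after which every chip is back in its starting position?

4

The out-shuffle permutes the 16 positions with cycle lengths [1, 1, 2, 4, 4, 4].
Every chip is home exactly when every cycle has completed a whole number of laps, i.e. after lcm(1, 2, 4) = 4 out-shuffles.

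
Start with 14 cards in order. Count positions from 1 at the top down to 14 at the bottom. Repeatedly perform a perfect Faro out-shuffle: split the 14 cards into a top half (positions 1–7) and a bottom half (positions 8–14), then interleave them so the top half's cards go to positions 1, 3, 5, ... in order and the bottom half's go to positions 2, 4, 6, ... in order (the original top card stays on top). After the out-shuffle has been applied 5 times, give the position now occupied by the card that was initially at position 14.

Position 14 is a fixed point of every out-shuffle, so the card never moves.

14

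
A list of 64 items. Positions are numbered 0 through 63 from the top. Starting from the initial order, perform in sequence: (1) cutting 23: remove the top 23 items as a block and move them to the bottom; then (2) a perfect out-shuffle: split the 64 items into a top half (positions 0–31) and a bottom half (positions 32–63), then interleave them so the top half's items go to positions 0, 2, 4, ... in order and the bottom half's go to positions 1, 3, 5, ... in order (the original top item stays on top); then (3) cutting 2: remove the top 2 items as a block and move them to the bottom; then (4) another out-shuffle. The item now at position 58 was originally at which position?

6

Undo the operations in reverse order, starting from position 58:
  undo op 4 (out-shuffle, from top half): 58 ← 29
  undo op 3 (cut 2): 29 ← 31
  undo op 2 (out-shuffle, from bottom half): 31 ← 47
  undo op 1 (cut 23): 47 ← 6
So the item at position 58 came from original position 6.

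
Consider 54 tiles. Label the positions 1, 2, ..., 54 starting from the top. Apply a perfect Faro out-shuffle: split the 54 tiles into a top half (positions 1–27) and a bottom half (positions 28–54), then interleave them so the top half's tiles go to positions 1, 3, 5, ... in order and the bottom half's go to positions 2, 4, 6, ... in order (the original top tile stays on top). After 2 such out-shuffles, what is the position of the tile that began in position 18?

Track the tile's position through each out-shuffle:
18 → 35 → 16

16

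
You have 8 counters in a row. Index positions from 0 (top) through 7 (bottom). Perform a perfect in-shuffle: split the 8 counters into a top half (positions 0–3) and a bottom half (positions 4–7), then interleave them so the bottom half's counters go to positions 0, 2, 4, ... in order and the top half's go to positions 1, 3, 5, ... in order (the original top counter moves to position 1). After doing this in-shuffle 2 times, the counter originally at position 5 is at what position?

5

Track the counter's position through each in-shuffle:
5 → 2 → 5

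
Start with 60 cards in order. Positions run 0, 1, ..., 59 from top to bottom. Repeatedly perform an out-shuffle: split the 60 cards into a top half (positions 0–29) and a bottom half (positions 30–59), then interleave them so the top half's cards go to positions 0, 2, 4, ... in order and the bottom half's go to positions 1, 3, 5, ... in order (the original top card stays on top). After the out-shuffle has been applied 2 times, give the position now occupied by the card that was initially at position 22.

Track the card's position through each out-shuffle:
22 → 44 → 29

29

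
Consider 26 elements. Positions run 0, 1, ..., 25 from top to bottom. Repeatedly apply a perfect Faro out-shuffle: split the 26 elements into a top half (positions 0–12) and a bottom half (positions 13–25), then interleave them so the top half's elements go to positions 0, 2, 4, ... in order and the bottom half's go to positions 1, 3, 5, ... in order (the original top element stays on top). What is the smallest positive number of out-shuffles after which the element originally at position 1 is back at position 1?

Follow position 1 under repeated out-shuffles:
1 → 2 → 4 → 8 → 16 → 7 → 14 → 3 → 6 → 12 → 24 → 23 → 21 → 17 → 9 → 18 → 11 → 22 → 19 → 13 → 1
It first returns after 20 out-shuffles.

20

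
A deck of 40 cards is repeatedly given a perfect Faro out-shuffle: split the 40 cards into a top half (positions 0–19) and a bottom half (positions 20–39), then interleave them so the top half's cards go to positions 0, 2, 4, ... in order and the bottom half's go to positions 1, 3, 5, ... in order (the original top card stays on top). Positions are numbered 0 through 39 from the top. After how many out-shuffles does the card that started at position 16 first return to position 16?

12

Follow position 16 under repeated out-shuffles:
16 → 32 → 25 → 11 → 22 → 5 → 10 → 20 → 1 → 2 → 4 → 8 → 16
It first returns after 12 out-shuffles.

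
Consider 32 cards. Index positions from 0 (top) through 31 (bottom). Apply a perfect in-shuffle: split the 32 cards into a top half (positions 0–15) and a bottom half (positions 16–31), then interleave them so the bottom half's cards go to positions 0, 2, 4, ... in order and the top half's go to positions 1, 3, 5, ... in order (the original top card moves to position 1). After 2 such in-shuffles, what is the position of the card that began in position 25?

4

Track the card's position through each in-shuffle:
25 → 18 → 4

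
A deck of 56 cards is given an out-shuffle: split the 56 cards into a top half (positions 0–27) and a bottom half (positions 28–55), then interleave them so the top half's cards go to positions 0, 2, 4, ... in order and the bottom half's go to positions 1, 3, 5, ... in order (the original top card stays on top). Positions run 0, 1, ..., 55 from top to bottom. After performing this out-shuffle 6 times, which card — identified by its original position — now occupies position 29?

Work backwards from position 29, undoing one out-shuffle at a time:
29 ← 42 ← 21 ← 38 ← 19 ← 37 ← 46
So the card now at position 29 started at position 46.

46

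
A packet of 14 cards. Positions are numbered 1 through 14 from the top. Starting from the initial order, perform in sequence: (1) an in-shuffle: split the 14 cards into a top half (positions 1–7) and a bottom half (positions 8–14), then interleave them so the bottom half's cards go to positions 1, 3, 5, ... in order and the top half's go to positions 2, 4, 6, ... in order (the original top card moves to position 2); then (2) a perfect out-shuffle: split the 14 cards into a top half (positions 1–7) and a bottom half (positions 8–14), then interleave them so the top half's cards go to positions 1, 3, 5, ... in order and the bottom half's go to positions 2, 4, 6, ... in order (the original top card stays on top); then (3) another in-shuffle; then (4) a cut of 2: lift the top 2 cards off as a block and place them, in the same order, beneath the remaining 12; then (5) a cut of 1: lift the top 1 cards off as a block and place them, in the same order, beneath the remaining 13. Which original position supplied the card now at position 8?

Undo the operations in reverse order, starting from position 8:
  undo op 5 (cut 1): 8 ← 9
  undo op 4 (cut 2): 9 ← 11
  undo op 3 (in-shuffle, from bottom half): 11 ← 13
  undo op 2 (out-shuffle, from top half): 13 ← 7
  undo op 1 (in-shuffle, from bottom half): 7 ← 11
So the card at position 8 came from original position 11.

11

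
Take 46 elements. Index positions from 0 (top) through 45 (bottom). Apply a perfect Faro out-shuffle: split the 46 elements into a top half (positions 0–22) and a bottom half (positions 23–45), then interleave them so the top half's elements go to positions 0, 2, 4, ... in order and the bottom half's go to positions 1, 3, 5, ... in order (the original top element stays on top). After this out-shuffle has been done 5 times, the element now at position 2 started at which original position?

31

Work backwards from position 2, undoing one out-shuffle at a time:
2 ← 1 ← 23 ← 34 ← 17 ← 31
So the element now at position 2 started at position 31.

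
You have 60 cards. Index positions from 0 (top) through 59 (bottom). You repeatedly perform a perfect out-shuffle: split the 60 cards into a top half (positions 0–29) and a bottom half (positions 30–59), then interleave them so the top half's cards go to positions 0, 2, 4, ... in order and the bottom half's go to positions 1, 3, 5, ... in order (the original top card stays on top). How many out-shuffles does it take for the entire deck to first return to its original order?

58

The out-shuffle permutes the 60 positions with cycle lengths [1, 1, 58].
Every card is home exactly when every cycle has completed a whole number of laps, i.e. after lcm(1, 58) = 58 out-shuffles.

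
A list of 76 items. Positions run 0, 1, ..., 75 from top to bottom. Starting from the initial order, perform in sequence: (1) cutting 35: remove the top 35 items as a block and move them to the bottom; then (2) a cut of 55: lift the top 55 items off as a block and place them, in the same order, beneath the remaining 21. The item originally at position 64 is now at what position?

50

Track the item from position 64 forward through each operation:
  after op 1 (cut 35): 64 → 29
  after op 2 (cut 55): 29 → 50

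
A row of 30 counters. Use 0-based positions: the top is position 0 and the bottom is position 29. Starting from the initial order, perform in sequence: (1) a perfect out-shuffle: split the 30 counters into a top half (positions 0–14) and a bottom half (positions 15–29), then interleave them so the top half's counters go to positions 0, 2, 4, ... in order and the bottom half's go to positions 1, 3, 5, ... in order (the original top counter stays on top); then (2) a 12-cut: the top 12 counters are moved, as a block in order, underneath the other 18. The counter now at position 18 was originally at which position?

0

Undo the operations in reverse order, starting from position 18:
  undo op 2 (cut 12): 18 ← 0
  undo op 1 (out-shuffle, from top half): 0 ← 0
So the counter at position 18 came from original position 0.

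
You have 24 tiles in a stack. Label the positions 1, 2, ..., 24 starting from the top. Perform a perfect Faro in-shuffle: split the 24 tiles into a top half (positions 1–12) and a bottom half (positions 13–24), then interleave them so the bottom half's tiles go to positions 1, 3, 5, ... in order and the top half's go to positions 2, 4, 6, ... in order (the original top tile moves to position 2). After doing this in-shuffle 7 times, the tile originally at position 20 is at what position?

Track the tile's position through each in-shuffle:
20 → 15 → 5 → 10 → 20 → 15 → 5 → 10

10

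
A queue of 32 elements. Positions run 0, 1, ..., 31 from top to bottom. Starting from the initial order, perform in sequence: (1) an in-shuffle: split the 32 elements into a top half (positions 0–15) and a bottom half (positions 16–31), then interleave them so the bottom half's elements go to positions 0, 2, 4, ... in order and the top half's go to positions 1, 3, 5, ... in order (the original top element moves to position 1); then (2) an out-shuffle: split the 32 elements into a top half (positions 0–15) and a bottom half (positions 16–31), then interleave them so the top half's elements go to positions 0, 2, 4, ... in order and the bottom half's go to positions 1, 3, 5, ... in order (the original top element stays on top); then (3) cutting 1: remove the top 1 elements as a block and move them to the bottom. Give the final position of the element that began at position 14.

26

Track the element from position 14 forward through each operation:
  after op 1 (in-shuffle): 14 → 29
  after op 2 (out-shuffle): 29 → 27
  after op 3 (cut 1): 27 → 26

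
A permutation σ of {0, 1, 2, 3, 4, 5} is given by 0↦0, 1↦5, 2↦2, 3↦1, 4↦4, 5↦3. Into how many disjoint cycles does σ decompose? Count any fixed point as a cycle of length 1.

Cycle decomposition: (0) (1 5 3) (2) (4).
4 cycles.

4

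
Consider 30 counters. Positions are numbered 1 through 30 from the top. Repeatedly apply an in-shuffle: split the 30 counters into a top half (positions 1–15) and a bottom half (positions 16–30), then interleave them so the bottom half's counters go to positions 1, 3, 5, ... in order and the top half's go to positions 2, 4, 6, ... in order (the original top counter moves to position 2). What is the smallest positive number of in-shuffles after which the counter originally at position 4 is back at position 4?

Follow position 4 under repeated in-shuffles:
4 → 8 → 16 → 1 → 2 → 4
It first returns after 5 in-shuffles.

5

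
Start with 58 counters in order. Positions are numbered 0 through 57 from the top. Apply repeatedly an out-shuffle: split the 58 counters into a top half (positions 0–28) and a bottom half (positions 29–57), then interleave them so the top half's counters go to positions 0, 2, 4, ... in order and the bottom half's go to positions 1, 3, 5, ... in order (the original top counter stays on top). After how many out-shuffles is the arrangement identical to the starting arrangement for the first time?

The out-shuffle permutes the 58 positions with cycle lengths [1, 1, 2, 18, 18, 18].
Every counter is home exactly when every cycle has completed a whole number of laps, i.e. after lcm(1, 2, 18) = 18 out-shuffles.

18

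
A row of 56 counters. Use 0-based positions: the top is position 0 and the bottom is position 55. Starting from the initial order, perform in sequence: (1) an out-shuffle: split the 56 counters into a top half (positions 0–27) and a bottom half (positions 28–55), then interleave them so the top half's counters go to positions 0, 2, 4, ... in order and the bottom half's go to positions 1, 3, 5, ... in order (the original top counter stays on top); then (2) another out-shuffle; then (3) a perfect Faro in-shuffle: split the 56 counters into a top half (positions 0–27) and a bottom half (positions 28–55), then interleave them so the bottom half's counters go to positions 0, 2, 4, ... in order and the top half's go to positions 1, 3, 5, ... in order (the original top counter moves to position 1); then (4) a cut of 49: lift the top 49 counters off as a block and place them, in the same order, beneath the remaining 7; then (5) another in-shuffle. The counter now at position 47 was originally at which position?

Undo the operations in reverse order, starting from position 47:
  undo op 5 (in-shuffle, from top half): 47 ← 23
  undo op 4 (cut 49): 23 ← 16
  undo op 3 (in-shuffle, from bottom half): 16 ← 36
  undo op 2 (out-shuffle, from top half): 36 ← 18
  undo op 1 (out-shuffle, from top half): 18 ← 9
So the counter at position 47 came from original position 9.

9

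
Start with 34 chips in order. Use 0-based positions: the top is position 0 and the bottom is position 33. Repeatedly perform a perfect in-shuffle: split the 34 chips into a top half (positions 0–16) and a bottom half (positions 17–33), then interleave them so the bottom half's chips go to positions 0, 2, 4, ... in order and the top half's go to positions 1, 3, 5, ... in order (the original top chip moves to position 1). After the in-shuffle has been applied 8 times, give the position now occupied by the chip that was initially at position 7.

Track the chip's position through each in-shuffle:
7 → 15 → 31 → 28 → 22 → 10 → 21 → 8 → 17

17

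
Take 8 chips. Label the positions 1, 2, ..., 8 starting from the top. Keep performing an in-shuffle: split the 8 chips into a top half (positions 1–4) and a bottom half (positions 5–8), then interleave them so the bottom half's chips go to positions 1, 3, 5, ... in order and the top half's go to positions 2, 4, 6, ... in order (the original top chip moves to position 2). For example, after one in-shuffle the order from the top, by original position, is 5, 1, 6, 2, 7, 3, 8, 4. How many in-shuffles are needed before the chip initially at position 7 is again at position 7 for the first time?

Follow position 7 under repeated in-shuffles:
7 → 5 → 1 → 2 → 4 → 8 → 7
It first returns after 6 in-shuffles.

6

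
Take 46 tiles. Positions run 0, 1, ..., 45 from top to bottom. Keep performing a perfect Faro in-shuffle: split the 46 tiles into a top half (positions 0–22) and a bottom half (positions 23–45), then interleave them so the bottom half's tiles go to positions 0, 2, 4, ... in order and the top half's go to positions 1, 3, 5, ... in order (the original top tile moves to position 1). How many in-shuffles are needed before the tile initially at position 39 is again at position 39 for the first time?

Follow position 39 under repeated in-shuffles:
39 → 32 → 18 → 37 → 28 → 10 → 21 → 43 → ... → 39 (length 23)
It first returns after 23 in-shuffles.

23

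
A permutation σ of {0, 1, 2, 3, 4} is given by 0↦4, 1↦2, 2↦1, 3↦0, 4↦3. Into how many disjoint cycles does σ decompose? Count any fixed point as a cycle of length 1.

Cycle decomposition: (0 4 3) (1 2).
2 cycles.

2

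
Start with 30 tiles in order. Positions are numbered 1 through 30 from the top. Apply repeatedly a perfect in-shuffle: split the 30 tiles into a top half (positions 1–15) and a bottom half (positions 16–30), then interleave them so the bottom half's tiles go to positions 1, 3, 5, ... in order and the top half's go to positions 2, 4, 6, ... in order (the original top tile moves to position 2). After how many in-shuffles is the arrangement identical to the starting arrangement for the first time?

5

The in-shuffle permutes the 30 positions with cycle lengths [5, 5, 5, 5, 5, 5].
Every tile is home exactly when every cycle has completed a whole number of laps, i.e. after lcm(5) = 5 in-shuffles.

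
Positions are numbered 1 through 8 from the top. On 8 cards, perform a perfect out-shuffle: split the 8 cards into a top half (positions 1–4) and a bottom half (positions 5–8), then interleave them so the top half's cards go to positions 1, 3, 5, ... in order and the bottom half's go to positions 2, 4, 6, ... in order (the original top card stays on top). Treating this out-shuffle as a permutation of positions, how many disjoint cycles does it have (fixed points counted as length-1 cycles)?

4

Trace each unvisited position around until it returns:
(1) (2 3 5) (4 7 6) (8)
4 cycles in total.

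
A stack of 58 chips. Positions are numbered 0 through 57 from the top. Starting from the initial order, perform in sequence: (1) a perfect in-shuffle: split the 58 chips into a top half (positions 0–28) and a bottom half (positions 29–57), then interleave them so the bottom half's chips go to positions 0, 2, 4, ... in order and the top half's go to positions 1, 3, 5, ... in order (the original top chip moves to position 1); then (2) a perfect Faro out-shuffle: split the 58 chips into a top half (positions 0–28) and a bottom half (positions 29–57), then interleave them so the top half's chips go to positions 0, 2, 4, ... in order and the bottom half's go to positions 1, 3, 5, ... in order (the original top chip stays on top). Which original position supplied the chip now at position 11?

Undo the operations in reverse order, starting from position 11:
  undo op 2 (out-shuffle, from bottom half): 11 ← 34
  undo op 1 (in-shuffle, from bottom half): 34 ← 46
So the chip at position 11 came from original position 46.

46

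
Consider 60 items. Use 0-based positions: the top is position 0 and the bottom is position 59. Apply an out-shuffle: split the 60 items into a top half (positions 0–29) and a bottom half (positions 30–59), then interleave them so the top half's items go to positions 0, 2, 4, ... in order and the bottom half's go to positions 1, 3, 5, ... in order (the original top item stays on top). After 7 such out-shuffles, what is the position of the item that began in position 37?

Track the item's position through each out-shuffle:
37 → 15 → 30 → 1 → 2 → 4 → 8 → 16

16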